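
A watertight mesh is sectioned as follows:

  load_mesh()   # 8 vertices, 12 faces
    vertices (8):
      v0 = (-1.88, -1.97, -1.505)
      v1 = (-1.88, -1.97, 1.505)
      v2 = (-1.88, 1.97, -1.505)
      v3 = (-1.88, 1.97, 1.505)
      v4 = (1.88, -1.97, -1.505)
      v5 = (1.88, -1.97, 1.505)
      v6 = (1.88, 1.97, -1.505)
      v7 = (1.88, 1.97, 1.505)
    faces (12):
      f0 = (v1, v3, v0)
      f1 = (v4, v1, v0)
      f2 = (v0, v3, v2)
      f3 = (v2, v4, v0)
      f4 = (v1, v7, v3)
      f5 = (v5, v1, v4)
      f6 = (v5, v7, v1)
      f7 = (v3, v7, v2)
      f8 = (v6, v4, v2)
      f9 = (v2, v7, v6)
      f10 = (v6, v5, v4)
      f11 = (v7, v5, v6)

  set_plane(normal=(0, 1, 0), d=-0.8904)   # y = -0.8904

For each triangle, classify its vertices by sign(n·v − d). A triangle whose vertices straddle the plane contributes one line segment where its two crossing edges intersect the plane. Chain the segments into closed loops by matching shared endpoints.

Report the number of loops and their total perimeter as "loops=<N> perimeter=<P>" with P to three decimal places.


loops=1 perimeter=13.540

Straddling triangles (8 of 12):
  (v1,v3,v0) [-+-] → (-1.88, -0.8904, 1.505)–(-1.88, -0.8904, -0.680229)  len=2.1852
  (v0,v3,v2) [-++] → (-1.88, -0.8904, -0.680229)–(-1.88, -0.8904, -1.505)  len=0.8248
  (v2,v4,v0) [+--] → (0.849722, -0.8904, -1.505)–(-1.88, -0.8904, -1.505)  len=2.7297
  (v1,v7,v3) [-++] → (-0.849722, -0.8904, 1.505)–(-1.88, -0.8904, 1.505)  len=1.0303
  (v5,v7,v1) [-+-] → (1.88, -0.8904, 1.505)–(-0.849722, -0.8904, 1.505)  len=2.7297
  (v6,v4,v2) [+-+] → (1.88, -0.8904, -1.505)–(0.849722, -0.8904, -1.505)  len=1.0303
  (v6,v5,v4) [+--] → (1.88, -0.8904, 0.680229)–(1.88, -0.8904, -1.505)  len=2.1852
  (v7,v5,v6) [+-+] → (1.88, -0.8904, 1.505)–(1.88, -0.8904, 0.680229)  len=0.8248

Chained into 1 loop(s):
  loop 1: 8 segments, perimeter = 13.5400
Total perimeter = 13.540


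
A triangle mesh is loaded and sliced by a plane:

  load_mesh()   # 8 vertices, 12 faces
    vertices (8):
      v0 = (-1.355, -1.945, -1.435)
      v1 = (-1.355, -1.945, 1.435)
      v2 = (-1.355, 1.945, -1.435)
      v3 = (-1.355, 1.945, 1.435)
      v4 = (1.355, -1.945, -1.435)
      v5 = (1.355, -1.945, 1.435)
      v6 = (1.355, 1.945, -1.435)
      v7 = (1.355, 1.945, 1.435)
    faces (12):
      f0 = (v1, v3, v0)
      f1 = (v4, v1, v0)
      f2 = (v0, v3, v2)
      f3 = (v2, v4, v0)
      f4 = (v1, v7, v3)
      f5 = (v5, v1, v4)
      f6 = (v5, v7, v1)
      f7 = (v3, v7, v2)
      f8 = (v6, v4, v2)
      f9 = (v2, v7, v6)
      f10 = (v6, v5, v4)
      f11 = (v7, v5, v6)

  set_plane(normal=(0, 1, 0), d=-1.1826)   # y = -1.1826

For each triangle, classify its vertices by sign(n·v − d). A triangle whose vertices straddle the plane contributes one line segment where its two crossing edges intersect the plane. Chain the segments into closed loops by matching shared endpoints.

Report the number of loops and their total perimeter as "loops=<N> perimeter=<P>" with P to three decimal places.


loops=1 perimeter=11.160

Straddling triangles (8 of 12):
  (v1,v3,v0) [-+-] → (-1.355, -1.1826, 1.435)–(-1.355, -1.1826, -0.87251)  len=2.3075
  (v0,v3,v2) [-++] → (-1.355, -1.1826, -0.87251)–(-1.355, -1.1826, -1.435)  len=0.5625
  (v2,v4,v0) [+--] → (0.823868, -1.1826, -1.435)–(-1.355, -1.1826, -1.435)  len=2.1789
  (v1,v7,v3) [-++] → (-0.823868, -1.1826, 1.435)–(-1.355, -1.1826, 1.435)  len=0.5311
  (v5,v7,v1) [-+-] → (1.355, -1.1826, 1.435)–(-0.823868, -1.1826, 1.435)  len=2.1789
  (v6,v4,v2) [+-+] → (1.355, -1.1826, -1.435)–(0.823868, -1.1826, -1.435)  len=0.5311
  (v6,v5,v4) [+--] → (1.355, -1.1826, 0.87251)–(1.355, -1.1826, -1.435)  len=2.3075
  (v7,v5,v6) [+-+] → (1.355, -1.1826, 1.435)–(1.355, -1.1826, 0.87251)  len=0.5625

Chained into 1 loop(s):
  loop 1: 8 segments, perimeter = 11.1600
Total perimeter = 11.160


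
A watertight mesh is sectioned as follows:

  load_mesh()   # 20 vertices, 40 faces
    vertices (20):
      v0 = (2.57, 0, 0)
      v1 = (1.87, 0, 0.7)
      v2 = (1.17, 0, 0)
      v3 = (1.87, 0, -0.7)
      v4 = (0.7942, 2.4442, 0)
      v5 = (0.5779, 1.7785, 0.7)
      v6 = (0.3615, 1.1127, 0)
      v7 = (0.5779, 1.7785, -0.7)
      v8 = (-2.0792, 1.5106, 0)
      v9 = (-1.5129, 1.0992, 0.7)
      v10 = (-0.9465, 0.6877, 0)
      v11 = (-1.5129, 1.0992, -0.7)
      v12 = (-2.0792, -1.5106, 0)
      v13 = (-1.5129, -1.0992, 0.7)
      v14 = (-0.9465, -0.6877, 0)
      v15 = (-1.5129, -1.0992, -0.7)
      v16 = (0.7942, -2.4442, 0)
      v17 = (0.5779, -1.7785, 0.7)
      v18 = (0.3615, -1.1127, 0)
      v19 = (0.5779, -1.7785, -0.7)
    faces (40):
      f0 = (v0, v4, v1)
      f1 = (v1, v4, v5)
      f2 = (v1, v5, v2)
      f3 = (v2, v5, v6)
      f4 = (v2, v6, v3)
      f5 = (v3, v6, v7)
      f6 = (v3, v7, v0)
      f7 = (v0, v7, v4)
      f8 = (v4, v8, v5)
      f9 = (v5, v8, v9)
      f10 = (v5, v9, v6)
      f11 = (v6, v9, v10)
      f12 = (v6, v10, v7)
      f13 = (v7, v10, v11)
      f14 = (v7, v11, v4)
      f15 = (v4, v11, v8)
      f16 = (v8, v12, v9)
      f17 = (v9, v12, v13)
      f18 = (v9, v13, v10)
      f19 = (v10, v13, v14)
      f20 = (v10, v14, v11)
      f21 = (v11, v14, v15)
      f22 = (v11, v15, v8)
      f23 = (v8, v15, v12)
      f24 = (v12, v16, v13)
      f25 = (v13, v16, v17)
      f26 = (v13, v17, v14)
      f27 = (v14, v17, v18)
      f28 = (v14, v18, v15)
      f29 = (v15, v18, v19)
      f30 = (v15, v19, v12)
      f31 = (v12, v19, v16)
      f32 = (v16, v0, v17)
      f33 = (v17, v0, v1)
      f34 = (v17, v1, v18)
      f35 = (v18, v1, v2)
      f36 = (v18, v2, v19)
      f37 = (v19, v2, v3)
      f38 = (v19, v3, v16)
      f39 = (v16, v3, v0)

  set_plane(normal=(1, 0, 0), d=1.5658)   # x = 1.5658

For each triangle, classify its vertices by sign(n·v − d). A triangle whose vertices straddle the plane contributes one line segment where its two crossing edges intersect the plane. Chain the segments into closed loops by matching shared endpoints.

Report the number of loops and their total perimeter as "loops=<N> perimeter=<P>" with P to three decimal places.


loops=1 perimeter=6.834

Straddling triangles (14 of 40):
  (v0,v4,v1) [+-+] → (1.5658, 1.38217, 0)–(1.5658, 0.691137, 0.502064)  len=0.8542
  (v1,v4,v5) [+--] → (1.5658, 0.691137, 0.502064)–(1.5658, 0.418713, 0.7)  len=0.3367
  (v1,v5,v2) [+--] → (1.5658, 0.418713, 0.7)–(1.5658, 0, 0.3958)  len=0.5176
  (v2,v6,v3) [--+] → (1.5658, 0.224384, -0.55884)–(1.5658, 0, -0.3958)  len=0.2774
  (v3,v6,v7) [+--] → (1.5658, 0.224384, -0.55884)–(1.5658, 0.418713, -0.7)  len=0.2402
  (v3,v7,v0) [+-+] → (1.5658, 0.418713, -0.7)–(1.5658, 0.896526, -0.352864)  len=0.5906
  (v0,v7,v4) [+--] → (1.5658, 0.896526, -0.352864)–(1.5658, 1.38217, 0)  len=0.6003
  (v16,v0,v17) [-+-] → (1.5658, -1.38217, 0)–(1.5658, -0.896526, 0.352864)  len=0.6003
  (v17,v0,v1) [-++] → (1.5658, -0.896526, 0.352864)–(1.5658, -0.418713, 0.7)  len=0.5906
  (v17,v1,v18) [-+-] → (1.5658, -0.418713, 0.7)–(1.5658, -0.224384, 0.55884)  len=0.2402
  (v18,v1,v2) [-+-] → (1.5658, -0.224384, 0.55884)–(1.5658, 0, 0.3958)  len=0.2774
  (v19,v2,v3) [--+] → (1.5658, 0, -0.3958)–(1.5658, -0.418713, -0.7)  len=0.5176
  (v19,v3,v16) [-+-] → (1.5658, -0.418713, -0.7)–(1.5658, -0.691137, -0.502064)  len=0.3367
  (v16,v3,v0) [-++] → (1.5658, -0.691137, -0.502064)–(1.5658, -1.38217, 0)  len=0.8542

Chained into 1 loop(s):
  loop 1: 14 segments, perimeter = 6.8338
Total perimeter = 6.834


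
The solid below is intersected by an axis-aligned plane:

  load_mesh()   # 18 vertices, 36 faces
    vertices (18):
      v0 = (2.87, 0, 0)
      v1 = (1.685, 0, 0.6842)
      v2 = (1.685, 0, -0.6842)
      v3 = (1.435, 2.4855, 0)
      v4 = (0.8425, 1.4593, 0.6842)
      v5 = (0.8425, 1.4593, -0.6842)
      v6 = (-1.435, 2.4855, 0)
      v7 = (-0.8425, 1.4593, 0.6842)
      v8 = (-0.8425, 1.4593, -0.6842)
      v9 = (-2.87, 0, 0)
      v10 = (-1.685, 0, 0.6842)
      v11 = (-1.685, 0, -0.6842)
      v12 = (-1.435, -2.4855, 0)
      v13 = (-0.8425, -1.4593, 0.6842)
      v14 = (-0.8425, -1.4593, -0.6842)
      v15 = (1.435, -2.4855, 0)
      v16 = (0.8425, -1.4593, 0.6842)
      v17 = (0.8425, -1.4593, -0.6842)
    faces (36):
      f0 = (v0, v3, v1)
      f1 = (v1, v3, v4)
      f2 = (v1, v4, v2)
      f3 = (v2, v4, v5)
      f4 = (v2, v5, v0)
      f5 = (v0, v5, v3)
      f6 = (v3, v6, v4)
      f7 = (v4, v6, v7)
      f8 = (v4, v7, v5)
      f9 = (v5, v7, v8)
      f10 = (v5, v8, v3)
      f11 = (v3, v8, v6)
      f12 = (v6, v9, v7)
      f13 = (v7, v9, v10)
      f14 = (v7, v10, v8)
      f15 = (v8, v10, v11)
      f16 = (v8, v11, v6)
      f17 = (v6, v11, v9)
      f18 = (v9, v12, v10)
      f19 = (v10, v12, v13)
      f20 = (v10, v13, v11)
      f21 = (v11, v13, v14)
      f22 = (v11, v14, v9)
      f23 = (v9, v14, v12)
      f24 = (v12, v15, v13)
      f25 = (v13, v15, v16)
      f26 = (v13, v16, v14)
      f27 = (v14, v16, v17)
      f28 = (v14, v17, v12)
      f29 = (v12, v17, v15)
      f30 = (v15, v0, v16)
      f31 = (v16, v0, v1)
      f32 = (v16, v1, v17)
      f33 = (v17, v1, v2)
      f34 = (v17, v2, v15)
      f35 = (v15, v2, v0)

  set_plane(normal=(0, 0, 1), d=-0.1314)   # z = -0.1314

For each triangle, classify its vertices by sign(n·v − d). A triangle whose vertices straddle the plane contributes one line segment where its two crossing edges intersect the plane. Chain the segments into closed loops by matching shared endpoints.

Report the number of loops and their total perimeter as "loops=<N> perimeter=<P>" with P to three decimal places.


loops=2 perimeter=25.965

Straddling triangles (24 of 36):
  (v1,v4,v2) [++-] → (1.34465, 0.589521, -0.1314)–(1.685, 0, -0.1314)  len=0.6807
  (v2,v4,v5) [-+-] → (1.34465, 0.589521, -0.1314)–(0.8425, 1.4593, -0.1314)  len=1.0043
  (v2,v5,v0) [--+] → (2.48062, 0.280257, -0.1314)–(2.64242, 0, -0.1314)  len=0.3236
  (v0,v5,v3) [+-+] → (2.48062, 0.280257, -0.1314)–(1.32121, 2.28842, -0.1314)  len=2.3188
  (v4,v7,v5) [++-] → (0.161801, 1.4593, -0.1314)–(0.8425, 1.4593, -0.1314)  len=0.6807
  (v5,v7,v8) [-+-] → (0.161801, 1.4593, -0.1314)–(-0.8425, 1.4593, -0.1314)  len=1.0043
  (v5,v8,v3) [--+] → (0.997608, 2.28842, -0.1314)–(1.32121, 2.28842, -0.1314)  len=0.3236
  (v3,v8,v6) [+-+] → (0.997608, 2.28842, -0.1314)–(-1.32121, 2.28842, -0.1314)  len=2.3188
  (v7,v10,v8) [++-] → (-1.18285, 0.869779, -0.1314)–(-0.8425, 1.4593, -0.1314)  len=0.6807
  (v8,v10,v11) [-+-] → (-1.18285, 0.869779, -0.1314)–(-1.685, 0, -0.1314)  len=1.0043
  (v8,v11,v6) [--+] → (-1.48301, 2.00816, -0.1314)–(-1.32121, 2.28842, -0.1314)  len=0.3236
  (v6,v11,v9) [+-+] → (-1.48301, 2.00816, -0.1314)–(-2.64242, 0, -0.1314)  len=2.3188
  (v10,v13,v11) [++-] → (-1.34465, -0.589521, -0.1314)–(-1.685, 0, -0.1314)  len=0.6807
  (v11,v13,v14) [-+-] → (-1.34465, -0.589521, -0.1314)–(-0.8425, -1.4593, -0.1314)  len=1.0043
  (v11,v14,v9) [--+] → (-2.48062, -0.280257, -0.1314)–(-2.64242, 0, -0.1314)  len=0.3236
  (v9,v14,v12) [+-+] → (-2.48062, -0.280257, -0.1314)–(-1.32121, -2.28842, -0.1314)  len=2.3188
  (v13,v16,v14) [++-] → (-0.161801, -1.4593, -0.1314)–(-0.8425, -1.4593, -0.1314)  len=0.6807
  (v14,v16,v17) [-+-] → (-0.161801, -1.4593, -0.1314)–(0.8425, -1.4593, -0.1314)  len=1.0043
  (v14,v17,v12) [--+] → (-0.997608, -2.28842, -0.1314)–(-1.32121, -2.28842, -0.1314)  len=0.3236
  (v12,v17,v15) [+-+] → (-0.997608, -2.28842, -0.1314)–(1.32121, -2.28842, -0.1314)  len=2.3188
  (v16,v1,v17) [++-] → (1.18285, -0.869779, -0.1314)–(0.8425, -1.4593, -0.1314)  len=0.6807
  (v17,v1,v2) [-+-] → (1.18285, -0.869779, -0.1314)–(1.685, 0, -0.1314)  len=1.0043
  (v17,v2,v15) [--+] → (1.48301, -2.00816, -0.1314)–(1.32121, -2.28842, -0.1314)  len=0.3236
  (v15,v2,v0) [+-+] → (1.48301, -2.00816, -0.1314)–(2.64242, 0, -0.1314)  len=2.3188

Chained into 2 loop(s):
  loop 1: 12 segments, perimeter = 10.1102
  loop 2: 12 segments, perimeter = 15.8546
Total perimeter = 25.965


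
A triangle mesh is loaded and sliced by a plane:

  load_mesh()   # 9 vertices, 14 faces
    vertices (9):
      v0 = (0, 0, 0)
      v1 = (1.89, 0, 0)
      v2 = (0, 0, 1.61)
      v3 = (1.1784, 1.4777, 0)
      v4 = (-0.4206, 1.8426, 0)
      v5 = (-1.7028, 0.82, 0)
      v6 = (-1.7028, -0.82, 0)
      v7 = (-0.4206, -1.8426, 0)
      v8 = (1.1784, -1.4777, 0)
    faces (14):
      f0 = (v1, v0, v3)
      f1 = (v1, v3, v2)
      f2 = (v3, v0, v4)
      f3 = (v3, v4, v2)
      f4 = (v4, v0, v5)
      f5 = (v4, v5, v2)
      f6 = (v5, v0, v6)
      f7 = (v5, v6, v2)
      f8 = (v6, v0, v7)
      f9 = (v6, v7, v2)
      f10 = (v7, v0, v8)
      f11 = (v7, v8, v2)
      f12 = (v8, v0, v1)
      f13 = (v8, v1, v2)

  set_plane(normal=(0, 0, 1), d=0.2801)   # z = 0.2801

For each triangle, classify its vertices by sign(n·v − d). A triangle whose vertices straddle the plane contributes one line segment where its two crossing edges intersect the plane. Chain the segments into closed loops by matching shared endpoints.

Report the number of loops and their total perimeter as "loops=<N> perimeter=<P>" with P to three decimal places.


loops=1 perimeter=9.483

Straddling triangles (7 of 14):
  (v1,v3,v2) [--+] → (0.973388, 1.22062, 0.2801)–(1.56119, 0, 0.2801)  len=1.3548
  (v3,v4,v2) [--+] → (-0.347426, 1.52203, 0.2801)–(0.973388, 1.22062, 0.2801)  len=1.3548
  (v4,v5,v2) [--+] → (-1.40656, 0.67734, 0.2801)–(-0.347426, 1.52203, 0.2801)  len=1.3547
  (v5,v6,v2) [--+] → (-1.40656, -0.67734, 0.2801)–(-1.40656, 0.67734, 0.2801)  len=1.3547
  (v6,v7,v2) [--+] → (-0.347426, -1.52203, 0.2801)–(-1.40656, -0.67734, 0.2801)  len=1.3547
  (v7,v8,v2) [--+] → (0.973388, -1.22062, 0.2801)–(-0.347426, -1.52203, 0.2801)  len=1.3548
  (v8,v1,v2) [--+] → (1.56119, 0, 0.2801)–(0.973388, -1.22062, 0.2801)  len=1.3548

Chained into 1 loop(s):
  loop 1: 7 segments, perimeter = 9.4832
Total perimeter = 9.483


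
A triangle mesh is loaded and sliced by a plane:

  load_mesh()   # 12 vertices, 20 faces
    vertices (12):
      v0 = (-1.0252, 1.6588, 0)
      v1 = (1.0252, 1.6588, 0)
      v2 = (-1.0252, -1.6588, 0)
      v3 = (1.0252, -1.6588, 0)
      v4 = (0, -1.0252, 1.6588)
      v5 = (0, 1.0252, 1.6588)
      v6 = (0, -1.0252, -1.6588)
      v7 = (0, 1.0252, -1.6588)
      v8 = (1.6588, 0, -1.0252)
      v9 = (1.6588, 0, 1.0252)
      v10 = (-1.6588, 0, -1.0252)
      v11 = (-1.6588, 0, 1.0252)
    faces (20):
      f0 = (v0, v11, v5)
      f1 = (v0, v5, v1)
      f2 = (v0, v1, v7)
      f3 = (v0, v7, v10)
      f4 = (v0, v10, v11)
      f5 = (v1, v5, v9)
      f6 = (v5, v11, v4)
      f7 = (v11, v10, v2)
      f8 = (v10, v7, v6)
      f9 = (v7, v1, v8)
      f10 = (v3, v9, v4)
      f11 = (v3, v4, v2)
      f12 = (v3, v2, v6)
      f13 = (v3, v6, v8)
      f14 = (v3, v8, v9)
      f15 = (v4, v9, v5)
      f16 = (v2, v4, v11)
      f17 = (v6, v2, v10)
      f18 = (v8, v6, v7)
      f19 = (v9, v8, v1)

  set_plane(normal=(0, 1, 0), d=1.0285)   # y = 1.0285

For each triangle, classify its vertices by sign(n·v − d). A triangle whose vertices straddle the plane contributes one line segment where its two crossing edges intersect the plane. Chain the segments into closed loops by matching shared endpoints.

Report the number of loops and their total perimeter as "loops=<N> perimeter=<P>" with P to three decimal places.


Straddling triangles (8 of 20):
  (v0,v11,v5) [+--] → (-1.26595, 1.0285, 0.389549)–(-0.00533958, 1.0285, 1.65016)  len=1.7828
  (v0,v5,v1) [+-+] → (-0.00533958, 1.0285, 1.65016)–(0.00533958, 1.0285, 1.65016)  len=0.0107
  (v0,v1,v7) [++-] → (0.00533958, 1.0285, -1.65016)–(-0.00533958, 1.0285, -1.65016)  len=0.0107
  (v0,v7,v10) [+--] → (-0.00533958, 1.0285, -1.65016)–(-1.26595, 1.0285, -0.389549)  len=1.7828
  (v0,v10,v11) [+--] → (-1.26595, 1.0285, -0.389549)–(-1.26595, 1.0285, 0.389549)  len=0.7791
  (v1,v5,v9) [+--] → (0.00533958, 1.0285, 1.65016)–(1.26595, 1.0285, 0.389549)  len=1.7828
  (v7,v1,v8) [-+-] → (0.00533958, 1.0285, -1.65016)–(1.26595, 1.0285, -0.389549)  len=1.7828
  (v9,v8,v1) [--+] → (1.26595, 1.0285, -0.389549)–(1.26595, 1.0285, 0.389549)  len=0.7791

Chained into 1 loop(s):
  loop 1: 8 segments, perimeter = 8.7106
Total perimeter = 8.711

loops=1 perimeter=8.711


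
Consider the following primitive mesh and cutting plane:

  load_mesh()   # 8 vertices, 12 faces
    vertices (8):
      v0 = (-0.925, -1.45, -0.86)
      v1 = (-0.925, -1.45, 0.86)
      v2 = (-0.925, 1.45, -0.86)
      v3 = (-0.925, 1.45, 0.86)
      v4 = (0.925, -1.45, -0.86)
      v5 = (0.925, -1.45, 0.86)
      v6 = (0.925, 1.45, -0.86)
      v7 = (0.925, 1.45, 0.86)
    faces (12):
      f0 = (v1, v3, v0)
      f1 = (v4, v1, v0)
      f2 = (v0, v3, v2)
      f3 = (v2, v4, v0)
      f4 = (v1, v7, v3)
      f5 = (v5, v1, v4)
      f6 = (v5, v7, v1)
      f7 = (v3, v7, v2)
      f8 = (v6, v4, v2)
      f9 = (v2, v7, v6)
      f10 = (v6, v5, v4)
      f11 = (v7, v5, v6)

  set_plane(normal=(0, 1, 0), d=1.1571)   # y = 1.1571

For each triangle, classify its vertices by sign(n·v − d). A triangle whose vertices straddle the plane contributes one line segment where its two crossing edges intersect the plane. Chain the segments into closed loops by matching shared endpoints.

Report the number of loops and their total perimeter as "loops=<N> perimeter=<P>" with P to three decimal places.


loops=1 perimeter=7.140

Straddling triangles (8 of 12):
  (v1,v3,v0) [-+-] → (-0.925, 1.1571, 0.86)–(-0.925, 1.1571, 0.68628)  len=0.1737
  (v0,v3,v2) [-++] → (-0.925, 1.1571, 0.68628)–(-0.925, 1.1571, -0.86)  len=1.5463
  (v2,v4,v0) [+--] → (-0.73815, 1.1571, -0.86)–(-0.925, 1.1571, -0.86)  len=0.1868
  (v1,v7,v3) [-++] → (0.73815, 1.1571, 0.86)–(-0.925, 1.1571, 0.86)  len=1.6632
  (v5,v7,v1) [-+-] → (0.925, 1.1571, 0.86)–(0.73815, 1.1571, 0.86)  len=0.1868
  (v6,v4,v2) [+-+] → (0.925, 1.1571, -0.86)–(-0.73815, 1.1571, -0.86)  len=1.6632
  (v6,v5,v4) [+--] → (0.925, 1.1571, -0.68628)–(0.925, 1.1571, -0.86)  len=0.1737
  (v7,v5,v6) [+-+] → (0.925, 1.1571, 0.86)–(0.925, 1.1571, -0.68628)  len=1.5463

Chained into 1 loop(s):
  loop 1: 8 segments, perimeter = 7.1400
Total perimeter = 7.140


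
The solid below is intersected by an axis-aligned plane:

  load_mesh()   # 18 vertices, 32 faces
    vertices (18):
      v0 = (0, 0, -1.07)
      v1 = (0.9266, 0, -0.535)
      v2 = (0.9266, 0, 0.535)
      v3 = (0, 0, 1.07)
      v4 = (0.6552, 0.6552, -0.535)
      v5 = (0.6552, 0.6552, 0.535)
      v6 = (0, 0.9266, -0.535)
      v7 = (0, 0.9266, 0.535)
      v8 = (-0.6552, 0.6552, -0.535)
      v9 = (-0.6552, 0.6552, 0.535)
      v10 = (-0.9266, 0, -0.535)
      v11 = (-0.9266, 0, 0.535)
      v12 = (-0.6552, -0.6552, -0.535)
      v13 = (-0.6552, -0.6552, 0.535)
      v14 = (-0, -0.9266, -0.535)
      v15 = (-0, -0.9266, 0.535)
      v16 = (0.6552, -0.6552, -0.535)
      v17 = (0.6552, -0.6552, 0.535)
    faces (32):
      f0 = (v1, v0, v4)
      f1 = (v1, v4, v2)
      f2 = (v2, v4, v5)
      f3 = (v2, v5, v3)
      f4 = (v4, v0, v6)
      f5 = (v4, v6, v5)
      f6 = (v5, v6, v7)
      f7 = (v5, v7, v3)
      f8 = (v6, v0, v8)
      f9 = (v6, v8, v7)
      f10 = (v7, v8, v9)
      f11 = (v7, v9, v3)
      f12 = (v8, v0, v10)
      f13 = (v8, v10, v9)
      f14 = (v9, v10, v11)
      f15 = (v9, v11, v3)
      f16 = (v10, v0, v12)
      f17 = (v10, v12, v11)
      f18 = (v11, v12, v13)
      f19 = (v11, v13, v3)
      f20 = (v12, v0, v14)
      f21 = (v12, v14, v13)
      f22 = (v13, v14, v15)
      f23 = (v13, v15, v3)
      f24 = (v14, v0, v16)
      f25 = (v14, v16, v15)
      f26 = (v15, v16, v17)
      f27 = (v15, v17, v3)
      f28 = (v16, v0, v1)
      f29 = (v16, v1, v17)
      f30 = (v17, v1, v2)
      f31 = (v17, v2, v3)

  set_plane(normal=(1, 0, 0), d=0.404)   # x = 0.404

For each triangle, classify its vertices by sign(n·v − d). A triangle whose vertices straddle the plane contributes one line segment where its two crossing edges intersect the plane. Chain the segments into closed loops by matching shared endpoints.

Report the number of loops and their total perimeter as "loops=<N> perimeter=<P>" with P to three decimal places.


loops=1 perimeter=5.442

Straddling triangles (12 of 32):
  (v1,v0,v4) [+-+] → (0.404, 0, -0.836739)–(0.404, 0.404, -0.740116)  len=0.4154
  (v2,v5,v3) [++-] → (0.404, 0.404, 0.740116)–(0.404, 0, 0.836739)  len=0.4154
  (v4,v0,v6) [+--] → (0.404, 0.404, -0.740116)–(0.404, 0.759253, -0.535)  len=0.4102
  (v4,v6,v5) [+-+] → (0.404, 0.759253, -0.535)–(0.404, 0.759253, 0.124768)  len=0.6598
  (v5,v6,v7) [+--] → (0.404, 0.759253, 0.124768)–(0.404, 0.759253, 0.535)  len=0.4102
  (v5,v7,v3) [+--] → (0.404, 0.759253, 0.535)–(0.404, 0.404, 0.740116)  len=0.4102
  (v14,v0,v16) [--+] → (0.404, -0.404, -0.740116)–(0.404, -0.759253, -0.535)  len=0.4102
  (v14,v16,v15) [-+-] → (0.404, -0.759253, -0.535)–(0.404, -0.759253, -0.124768)  len=0.4102
  (v15,v16,v17) [-++] → (0.404, -0.759253, -0.124768)–(0.404, -0.759253, 0.535)  len=0.6598
  (v15,v17,v3) [-+-] → (0.404, -0.759253, 0.535)–(0.404, -0.404, 0.740116)  len=0.4102
  (v16,v0,v1) [+-+] → (0.404, -0.404, -0.740116)–(0.404, 0, -0.836739)  len=0.4154
  (v17,v2,v3) [++-] → (0.404, 0, 0.836739)–(0.404, -0.404, 0.740116)  len=0.4154

Chained into 1 loop(s):
  loop 1: 12 segments, perimeter = 5.4424
Total perimeter = 5.442


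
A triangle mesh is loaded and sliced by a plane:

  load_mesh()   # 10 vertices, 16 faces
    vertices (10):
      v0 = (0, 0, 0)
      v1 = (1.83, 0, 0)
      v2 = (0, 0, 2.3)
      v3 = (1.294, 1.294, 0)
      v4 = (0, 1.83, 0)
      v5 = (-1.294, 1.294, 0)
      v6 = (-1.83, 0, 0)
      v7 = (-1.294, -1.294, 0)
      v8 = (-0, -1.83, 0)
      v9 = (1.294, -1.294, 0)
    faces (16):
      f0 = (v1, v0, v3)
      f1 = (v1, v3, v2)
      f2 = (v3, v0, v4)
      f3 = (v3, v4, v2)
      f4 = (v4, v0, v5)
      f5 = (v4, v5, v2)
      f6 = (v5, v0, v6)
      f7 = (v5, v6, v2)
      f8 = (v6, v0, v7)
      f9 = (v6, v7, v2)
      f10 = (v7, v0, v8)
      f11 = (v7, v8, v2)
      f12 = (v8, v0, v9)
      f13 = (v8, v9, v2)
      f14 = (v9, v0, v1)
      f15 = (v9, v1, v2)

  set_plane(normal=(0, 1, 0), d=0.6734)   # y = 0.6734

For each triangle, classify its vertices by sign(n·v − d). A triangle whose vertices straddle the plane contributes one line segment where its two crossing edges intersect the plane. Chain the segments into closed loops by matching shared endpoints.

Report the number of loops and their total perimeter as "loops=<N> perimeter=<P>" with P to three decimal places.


loops=1 perimeter=7.440

Straddling triangles (8 of 16):
  (v1,v0,v3) [--+] → (0.6734, 0.6734, 0)–(1.55106, 0.6734, 0)  len=0.8777
  (v1,v3,v2) [-+-] → (1.55106, 0.6734, 0)–(0.6734, 0.6734, 1.10308)  len=1.4096
  (v3,v0,v4) [+-+] → (0.6734, 0.6734, 0)–(0, 0.6734, 0)  len=0.6734
  (v3,v4,v2) [++-] → (0, 0.6734, 1.45365)–(0.6734, 0.6734, 1.10308)  len=0.7592
  (v4,v0,v5) [+-+] → (0, 0.6734, 0)–(-0.6734, 0.6734, 0)  len=0.6734
  (v4,v5,v2) [++-] → (-0.6734, 0.6734, 1.10308)–(0, 0.6734, 1.45365)  len=0.7592
  (v5,v0,v6) [+--] → (-0.6734, 0.6734, 0)–(-1.55106, 0.6734, 0)  len=0.8777
  (v5,v6,v2) [+--] → (-1.55106, 0.6734, 0)–(-0.6734, 0.6734, 1.10308)  len=1.4096

Chained into 1 loop(s):
  loop 1: 8 segments, perimeter = 7.4398
Total perimeter = 7.440


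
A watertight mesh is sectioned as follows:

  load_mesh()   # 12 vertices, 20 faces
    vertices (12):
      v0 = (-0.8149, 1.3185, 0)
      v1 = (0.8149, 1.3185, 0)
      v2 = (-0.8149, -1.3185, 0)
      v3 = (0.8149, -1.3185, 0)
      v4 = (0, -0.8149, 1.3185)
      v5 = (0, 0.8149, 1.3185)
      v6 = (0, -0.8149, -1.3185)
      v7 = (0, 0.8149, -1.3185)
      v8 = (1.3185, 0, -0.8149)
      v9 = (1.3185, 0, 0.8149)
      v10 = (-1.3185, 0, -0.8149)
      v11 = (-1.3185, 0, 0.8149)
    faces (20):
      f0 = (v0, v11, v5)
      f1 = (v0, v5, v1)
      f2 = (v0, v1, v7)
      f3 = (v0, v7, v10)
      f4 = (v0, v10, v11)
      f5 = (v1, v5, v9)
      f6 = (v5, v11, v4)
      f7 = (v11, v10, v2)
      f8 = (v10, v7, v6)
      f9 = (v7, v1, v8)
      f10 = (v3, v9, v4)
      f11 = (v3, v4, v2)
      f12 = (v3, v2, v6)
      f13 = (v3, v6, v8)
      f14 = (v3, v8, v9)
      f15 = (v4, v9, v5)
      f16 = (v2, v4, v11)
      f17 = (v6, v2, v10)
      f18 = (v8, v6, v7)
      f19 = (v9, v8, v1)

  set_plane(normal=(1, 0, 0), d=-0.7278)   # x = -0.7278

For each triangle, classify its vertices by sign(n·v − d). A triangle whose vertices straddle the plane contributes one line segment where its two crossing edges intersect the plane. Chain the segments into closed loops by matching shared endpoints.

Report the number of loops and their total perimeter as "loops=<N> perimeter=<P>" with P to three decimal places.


loops=1 perimeter=7.153

Straddling triangles (10 of 20):
  (v0,v11,v5) [--+] → (-0.7278, 0.365083, 1.04052)–(-0.7278, 1.26467, 0.140927)  len=1.2722
  (v0,v5,v1) [-++] → (-0.7278, 1.26467, 0.140927)–(-0.7278, 1.3185, 0)  len=0.1509
  (v0,v1,v7) [-++] → (-0.7278, 1.3185, 0)–(-0.7278, 1.26467, -0.140927)  len=0.1509
  (v0,v7,v10) [-+-] → (-0.7278, 1.26467, -0.140927)–(-0.7278, 0.365083, -1.04052)  len=1.2722
  (v5,v11,v4) [+-+] → (-0.7278, 0.365083, 1.04052)–(-0.7278, -0.365083, 1.04052)  len=0.7302
  (v10,v7,v6) [-++] → (-0.7278, 0.365083, -1.04052)–(-0.7278, -0.365083, -1.04052)  len=0.7302
  (v3,v4,v2) [++-] → (-0.7278, -1.26467, 0.140927)–(-0.7278, -1.3185, 0)  len=0.1509
  (v3,v2,v6) [+-+] → (-0.7278, -1.3185, 0)–(-0.7278, -1.26467, -0.140927)  len=0.1509
  (v2,v4,v11) [-+-] → (-0.7278, -1.26467, 0.140927)–(-0.7278, -0.365083, 1.04052)  len=1.2722
  (v6,v2,v10) [+--] → (-0.7278, -1.26467, -0.140927)–(-0.7278, -0.365083, -1.04052)  len=1.2722

Chained into 1 loop(s):
  loop 1: 10 segments, perimeter = 7.1526
Total perimeter = 7.153


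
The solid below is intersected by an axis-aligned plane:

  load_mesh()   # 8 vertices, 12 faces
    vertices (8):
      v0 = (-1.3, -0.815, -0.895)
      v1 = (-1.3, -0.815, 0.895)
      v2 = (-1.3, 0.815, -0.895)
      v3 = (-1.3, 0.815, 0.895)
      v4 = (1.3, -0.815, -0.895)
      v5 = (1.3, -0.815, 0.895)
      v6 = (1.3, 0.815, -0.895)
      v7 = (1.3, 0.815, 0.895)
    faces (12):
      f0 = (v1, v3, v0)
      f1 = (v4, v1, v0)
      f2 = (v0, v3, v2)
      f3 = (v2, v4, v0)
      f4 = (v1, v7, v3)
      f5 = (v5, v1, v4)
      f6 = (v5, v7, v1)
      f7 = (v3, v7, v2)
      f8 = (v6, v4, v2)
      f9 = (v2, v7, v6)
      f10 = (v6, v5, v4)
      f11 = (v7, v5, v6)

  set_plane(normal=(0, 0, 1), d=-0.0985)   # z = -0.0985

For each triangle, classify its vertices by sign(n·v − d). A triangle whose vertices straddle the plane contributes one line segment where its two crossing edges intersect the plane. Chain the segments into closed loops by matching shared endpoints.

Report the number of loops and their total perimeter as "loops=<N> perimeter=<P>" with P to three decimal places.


Straddling triangles (8 of 12):
  (v1,v3,v0) [++-] → (-1.3, -0.0896955, -0.0985)–(-1.3, -0.815, -0.0985)  len=0.7253
  (v4,v1,v0) [-+-] → (0.143073, -0.815, -0.0985)–(-1.3, -0.815, -0.0985)  len=1.4431
  (v0,v3,v2) [-+-] → (-1.3, -0.0896955, -0.0985)–(-1.3, 0.815, -0.0985)  len=0.9047
  (v5,v1,v4) [++-] → (0.143073, -0.815, -0.0985)–(1.3, -0.815, -0.0985)  len=1.1569
  (v3,v7,v2) [++-] → (-0.143073, 0.815, -0.0985)–(-1.3, 0.815, -0.0985)  len=1.1569
  (v2,v7,v6) [-+-] → (-0.143073, 0.815, -0.0985)–(1.3, 0.815, -0.0985)  len=1.4431
  (v6,v5,v4) [-+-] → (1.3, 0.0896955, -0.0985)–(1.3, -0.815, -0.0985)  len=0.9047
  (v7,v5,v6) [++-] → (1.3, 0.0896955, -0.0985)–(1.3, 0.815, -0.0985)  len=0.7253

Chained into 1 loop(s):
  loop 1: 8 segments, perimeter = 8.4600
Total perimeter = 8.460

loops=1 perimeter=8.460


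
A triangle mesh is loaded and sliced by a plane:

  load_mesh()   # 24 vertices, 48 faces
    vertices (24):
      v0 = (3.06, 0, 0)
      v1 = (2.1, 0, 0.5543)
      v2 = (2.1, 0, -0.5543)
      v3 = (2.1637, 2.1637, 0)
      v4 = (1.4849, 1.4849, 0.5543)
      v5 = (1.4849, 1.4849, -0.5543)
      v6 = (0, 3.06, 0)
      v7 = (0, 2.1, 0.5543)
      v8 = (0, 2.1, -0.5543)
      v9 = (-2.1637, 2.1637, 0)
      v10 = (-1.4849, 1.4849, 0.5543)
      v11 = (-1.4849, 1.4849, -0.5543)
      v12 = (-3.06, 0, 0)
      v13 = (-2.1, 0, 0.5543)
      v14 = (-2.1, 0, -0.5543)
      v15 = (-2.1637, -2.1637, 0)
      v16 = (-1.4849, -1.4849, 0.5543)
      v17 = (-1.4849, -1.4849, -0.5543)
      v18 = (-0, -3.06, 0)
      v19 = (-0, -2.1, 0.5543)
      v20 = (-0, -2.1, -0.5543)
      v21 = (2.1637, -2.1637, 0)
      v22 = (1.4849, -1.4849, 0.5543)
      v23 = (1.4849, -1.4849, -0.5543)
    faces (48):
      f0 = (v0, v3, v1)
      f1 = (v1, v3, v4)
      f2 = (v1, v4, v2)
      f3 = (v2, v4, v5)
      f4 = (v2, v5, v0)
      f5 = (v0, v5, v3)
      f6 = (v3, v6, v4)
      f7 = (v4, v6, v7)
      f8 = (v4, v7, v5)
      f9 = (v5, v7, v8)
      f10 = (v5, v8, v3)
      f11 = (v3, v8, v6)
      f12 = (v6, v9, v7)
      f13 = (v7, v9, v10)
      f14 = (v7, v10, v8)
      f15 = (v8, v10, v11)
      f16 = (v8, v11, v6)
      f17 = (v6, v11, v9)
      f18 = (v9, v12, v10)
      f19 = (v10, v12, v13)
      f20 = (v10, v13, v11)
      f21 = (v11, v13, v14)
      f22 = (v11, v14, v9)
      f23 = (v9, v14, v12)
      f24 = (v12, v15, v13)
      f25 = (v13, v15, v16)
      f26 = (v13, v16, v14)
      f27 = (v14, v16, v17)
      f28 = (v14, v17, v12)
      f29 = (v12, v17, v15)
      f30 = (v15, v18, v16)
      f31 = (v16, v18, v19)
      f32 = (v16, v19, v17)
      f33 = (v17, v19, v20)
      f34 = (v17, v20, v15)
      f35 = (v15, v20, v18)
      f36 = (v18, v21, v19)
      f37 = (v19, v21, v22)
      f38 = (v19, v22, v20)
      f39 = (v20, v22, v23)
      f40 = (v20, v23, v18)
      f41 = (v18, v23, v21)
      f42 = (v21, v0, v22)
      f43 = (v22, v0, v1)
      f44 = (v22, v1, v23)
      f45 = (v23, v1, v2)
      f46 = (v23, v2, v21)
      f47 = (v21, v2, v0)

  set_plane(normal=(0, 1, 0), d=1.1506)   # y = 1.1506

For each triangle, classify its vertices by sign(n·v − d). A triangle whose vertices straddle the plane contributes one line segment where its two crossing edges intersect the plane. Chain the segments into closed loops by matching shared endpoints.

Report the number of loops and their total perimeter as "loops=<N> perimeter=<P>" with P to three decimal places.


Straddling triangles (12 of 48):
  (v0,v3,v1) [-+-] → (2.58337, 1.1506, 0)–(2.13387, 1.1506, 0.259538)  len=0.5190
  (v1,v3,v4) [-++] → (2.13387, 1.1506, 0.259538)–(1.62338, 1.1506, 0.5543)  len=0.5895
  (v1,v4,v2) [-+-] → (1.62338, 1.1506, 0.5543)–(1.62338, 1.1506, 0.304718)  len=0.2496
  (v2,v4,v5) [-++] → (1.62338, 1.1506, 0.304718)–(1.62338, 1.1506, -0.5543)  len=0.8590
  (v2,v5,v0) [-+-] → (1.62338, 1.1506, -0.5543)–(1.83951, 1.1506, -0.429509)  len=0.2496
  (v0,v5,v3) [-++] → (1.83951, 1.1506, -0.429509)–(2.58337, 1.1506, 0)  len=0.8590
  (v9,v12,v10) [+-+] → (-2.58337, 1.1506, 0)–(-1.83951, 1.1506, 0.429509)  len=0.8590
  (v10,v12,v13) [+--] → (-1.83951, 1.1506, 0.429509)–(-1.62338, 1.1506, 0.5543)  len=0.2496
  (v10,v13,v11) [+-+] → (-1.62338, 1.1506, 0.5543)–(-1.62338, 1.1506, -0.304718)  len=0.8590
  (v11,v13,v14) [+--] → (-1.62338, 1.1506, -0.304718)–(-1.62338, 1.1506, -0.5543)  len=0.2496
  (v11,v14,v9) [+-+] → (-1.62338, 1.1506, -0.5543)–(-2.13387, 1.1506, -0.259538)  len=0.5895
  (v9,v14,v12) [+--] → (-2.13387, 1.1506, -0.259538)–(-2.58337, 1.1506, 0)  len=0.5190

Chained into 2 loop(s):
  loop 1: 6 segments, perimeter = 3.3257
  loop 2: 6 segments, perimeter = 3.3257
Total perimeter = 6.651

loops=2 perimeter=6.651


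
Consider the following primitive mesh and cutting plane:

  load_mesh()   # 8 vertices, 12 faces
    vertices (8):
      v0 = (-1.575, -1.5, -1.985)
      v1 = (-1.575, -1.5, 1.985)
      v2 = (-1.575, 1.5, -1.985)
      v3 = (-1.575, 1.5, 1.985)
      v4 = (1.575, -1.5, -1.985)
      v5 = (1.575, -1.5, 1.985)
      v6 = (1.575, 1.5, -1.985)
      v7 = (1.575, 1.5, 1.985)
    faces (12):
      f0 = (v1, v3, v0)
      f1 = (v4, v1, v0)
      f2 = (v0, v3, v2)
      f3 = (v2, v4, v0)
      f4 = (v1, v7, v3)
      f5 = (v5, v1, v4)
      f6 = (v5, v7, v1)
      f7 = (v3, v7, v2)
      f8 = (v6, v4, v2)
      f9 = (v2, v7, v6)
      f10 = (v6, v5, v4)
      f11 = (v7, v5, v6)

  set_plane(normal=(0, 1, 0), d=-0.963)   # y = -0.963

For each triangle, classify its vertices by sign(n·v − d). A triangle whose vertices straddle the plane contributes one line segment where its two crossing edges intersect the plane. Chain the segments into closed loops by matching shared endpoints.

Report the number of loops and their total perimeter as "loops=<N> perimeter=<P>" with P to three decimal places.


loops=1 perimeter=14.240

Straddling triangles (8 of 12):
  (v1,v3,v0) [-+-] → (-1.575, -0.963, 1.985)–(-1.575, -0.963, -1.27437)  len=3.2594
  (v0,v3,v2) [-++] → (-1.575, -0.963, -1.27437)–(-1.575, -0.963, -1.985)  len=0.7106
  (v2,v4,v0) [+--] → (1.01115, -0.963, -1.985)–(-1.575, -0.963, -1.985)  len=2.5861
  (v1,v7,v3) [-++] → (-1.01115, -0.963, 1.985)–(-1.575, -0.963, 1.985)  len=0.5639
  (v5,v7,v1) [-+-] → (1.575, -0.963, 1.985)–(-1.01115, -0.963, 1.985)  len=2.5861
  (v6,v4,v2) [+-+] → (1.575, -0.963, -1.985)–(1.01115, -0.963, -1.985)  len=0.5639
  (v6,v5,v4) [+--] → (1.575, -0.963, 1.27437)–(1.575, -0.963, -1.985)  len=3.2594
  (v7,v5,v6) [+-+] → (1.575, -0.963, 1.985)–(1.575, -0.963, 1.27437)  len=0.7106

Chained into 1 loop(s):
  loop 1: 8 segments, perimeter = 14.2400
Total perimeter = 14.240


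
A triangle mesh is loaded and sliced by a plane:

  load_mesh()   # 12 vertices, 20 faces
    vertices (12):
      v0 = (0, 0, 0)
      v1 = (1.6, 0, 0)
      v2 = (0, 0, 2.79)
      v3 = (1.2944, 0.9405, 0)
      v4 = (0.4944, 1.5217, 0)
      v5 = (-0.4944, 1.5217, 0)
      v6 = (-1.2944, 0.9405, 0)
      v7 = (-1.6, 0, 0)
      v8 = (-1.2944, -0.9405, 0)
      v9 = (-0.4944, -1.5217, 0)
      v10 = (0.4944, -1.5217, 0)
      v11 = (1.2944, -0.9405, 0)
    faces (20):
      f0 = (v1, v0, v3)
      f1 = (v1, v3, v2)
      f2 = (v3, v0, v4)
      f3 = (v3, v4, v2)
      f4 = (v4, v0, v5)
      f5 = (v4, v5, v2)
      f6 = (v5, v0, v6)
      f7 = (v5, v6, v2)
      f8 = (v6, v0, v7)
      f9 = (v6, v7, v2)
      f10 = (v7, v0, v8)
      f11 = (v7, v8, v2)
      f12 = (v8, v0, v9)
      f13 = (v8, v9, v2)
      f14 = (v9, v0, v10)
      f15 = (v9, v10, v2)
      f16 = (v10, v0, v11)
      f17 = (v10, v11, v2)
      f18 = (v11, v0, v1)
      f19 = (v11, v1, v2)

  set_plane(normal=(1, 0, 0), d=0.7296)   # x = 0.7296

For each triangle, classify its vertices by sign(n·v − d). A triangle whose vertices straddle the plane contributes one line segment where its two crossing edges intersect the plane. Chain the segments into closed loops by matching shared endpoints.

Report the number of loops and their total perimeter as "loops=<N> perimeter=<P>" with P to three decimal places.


Straddling triangles (8 of 20):
  (v1,v0,v3) [+-+] → (0.7296, 0, 0)–(0.7296, 0.530121, 0)  len=0.5301
  (v1,v3,v2) [++-] → (0.7296, 0.530121, 1.21739)–(0.7296, 0, 1.51776)  len=0.6093
  (v3,v0,v4) [+--] → (0.7296, 0.530121, 0)–(0.7296, 1.35083, 0)  len=0.8207
  (v3,v4,v2) [+--] → (0.7296, 1.35083, 0)–(0.7296, 0.530121, 1.21739)  len=1.4682
  (v10,v0,v11) [--+] → (0.7296, -0.530121, 0)–(0.7296, -1.35083, 0)  len=0.8207
  (v10,v11,v2) [-+-] → (0.7296, -1.35083, 0)–(0.7296, -0.530121, 1.21739)  len=1.4682
  (v11,v0,v1) [+-+] → (0.7296, -0.530121, 0)–(0.7296, 0, 0)  len=0.5301
  (v11,v1,v2) [++-] → (0.7296, 0, 1.51776)–(0.7296, -0.530121, 1.21739)  len=0.6093

Chained into 1 loop(s):
  loop 1: 8 segments, perimeter = 6.8567
Total perimeter = 6.857

loops=1 perimeter=6.857


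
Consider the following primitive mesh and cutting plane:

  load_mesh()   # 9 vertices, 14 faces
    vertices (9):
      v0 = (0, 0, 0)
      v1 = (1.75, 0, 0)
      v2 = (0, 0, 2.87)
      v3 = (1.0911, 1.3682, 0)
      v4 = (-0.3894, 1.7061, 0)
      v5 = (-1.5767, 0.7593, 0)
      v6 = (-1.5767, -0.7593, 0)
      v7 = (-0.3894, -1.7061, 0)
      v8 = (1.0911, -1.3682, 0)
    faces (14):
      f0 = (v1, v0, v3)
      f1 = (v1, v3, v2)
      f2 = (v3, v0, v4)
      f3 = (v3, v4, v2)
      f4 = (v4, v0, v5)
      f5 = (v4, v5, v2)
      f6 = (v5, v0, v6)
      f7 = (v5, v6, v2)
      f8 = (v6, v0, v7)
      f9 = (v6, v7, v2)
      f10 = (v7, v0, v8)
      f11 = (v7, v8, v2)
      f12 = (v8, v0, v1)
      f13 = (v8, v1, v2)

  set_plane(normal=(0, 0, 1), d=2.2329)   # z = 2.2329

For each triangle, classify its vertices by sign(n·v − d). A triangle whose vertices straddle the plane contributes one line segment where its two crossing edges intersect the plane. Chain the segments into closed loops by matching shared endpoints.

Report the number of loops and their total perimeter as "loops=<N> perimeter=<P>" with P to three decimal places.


Straddling triangles (7 of 14):
  (v1,v3,v2) [--+] → (0.242209, 0.303721, 2.2329)–(0.388476, 0, 2.2329)  len=0.3371
  (v3,v4,v2) [--+] → (-0.0864414, 0.37873, 2.2329)–(0.242209, 0.303721, 2.2329)  len=0.3371
  (v4,v5,v2) [--+] → (-0.350005, 0.168554, 2.2329)–(-0.0864414, 0.37873, 2.2329)  len=0.3371
  (v5,v6,v2) [--+] → (-0.350005, -0.168554, 2.2329)–(-0.350005, 0.168554, 2.2329)  len=0.3371
  (v6,v7,v2) [--+] → (-0.0864414, -0.37873, 2.2329)–(-0.350005, -0.168554, 2.2329)  len=0.3371
  (v7,v8,v2) [--+] → (0.242209, -0.303721, 2.2329)–(-0.0864414, -0.37873, 2.2329)  len=0.3371
  (v8,v1,v2) [--+] → (0.388476, 0, 2.2329)–(0.242209, -0.303721, 2.2329)  len=0.3371

Chained into 1 loop(s):
  loop 1: 7 segments, perimeter = 2.3597
Total perimeter = 2.360

loops=1 perimeter=2.360


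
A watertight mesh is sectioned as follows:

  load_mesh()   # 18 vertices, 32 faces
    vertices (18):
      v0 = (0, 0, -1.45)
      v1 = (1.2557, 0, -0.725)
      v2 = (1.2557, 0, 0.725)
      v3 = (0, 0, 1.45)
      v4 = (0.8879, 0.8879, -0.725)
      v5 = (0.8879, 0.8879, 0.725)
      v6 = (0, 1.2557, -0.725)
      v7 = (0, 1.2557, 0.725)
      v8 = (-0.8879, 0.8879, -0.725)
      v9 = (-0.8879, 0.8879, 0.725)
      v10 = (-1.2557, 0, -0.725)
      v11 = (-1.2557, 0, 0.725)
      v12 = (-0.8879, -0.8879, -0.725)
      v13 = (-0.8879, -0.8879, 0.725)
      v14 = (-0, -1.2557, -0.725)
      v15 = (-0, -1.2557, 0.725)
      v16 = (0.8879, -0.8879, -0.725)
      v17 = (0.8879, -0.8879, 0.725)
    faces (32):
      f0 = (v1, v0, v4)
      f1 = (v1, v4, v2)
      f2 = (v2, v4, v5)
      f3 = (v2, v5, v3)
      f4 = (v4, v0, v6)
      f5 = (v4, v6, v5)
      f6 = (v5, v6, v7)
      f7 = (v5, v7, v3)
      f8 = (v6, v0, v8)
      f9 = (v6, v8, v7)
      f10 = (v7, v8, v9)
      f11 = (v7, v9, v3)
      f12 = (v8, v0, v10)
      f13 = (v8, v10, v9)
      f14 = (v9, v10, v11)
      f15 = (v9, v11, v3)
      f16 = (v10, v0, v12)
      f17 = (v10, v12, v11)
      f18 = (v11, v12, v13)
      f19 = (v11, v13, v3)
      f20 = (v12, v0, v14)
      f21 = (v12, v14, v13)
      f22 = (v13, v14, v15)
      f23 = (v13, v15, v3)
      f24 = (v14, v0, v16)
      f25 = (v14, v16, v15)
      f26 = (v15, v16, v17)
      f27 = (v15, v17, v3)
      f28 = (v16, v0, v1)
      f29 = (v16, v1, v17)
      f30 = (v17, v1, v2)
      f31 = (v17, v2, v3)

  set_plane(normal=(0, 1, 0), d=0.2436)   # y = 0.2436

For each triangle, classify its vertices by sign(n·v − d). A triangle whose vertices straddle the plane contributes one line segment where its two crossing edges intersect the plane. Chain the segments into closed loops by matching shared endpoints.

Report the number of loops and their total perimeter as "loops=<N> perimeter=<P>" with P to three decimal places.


loops=1 perimeter=8.111

Straddling triangles (12 of 32):
  (v1,v0,v4) [--+] → (0.2436, 0.2436, -1.25109)–(1.15479, 0.2436, -0.725)  len=1.0522
  (v1,v4,v2) [-+-] → (1.15479, 0.2436, -0.725)–(1.15479, 0.2436, 0.327185)  len=1.0522
  (v2,v4,v5) [-++] → (1.15479, 0.2436, 0.327185)–(1.15479, 0.2436, 0.725)  len=0.3978
  (v2,v5,v3) [-+-] → (1.15479, 0.2436, 0.725)–(0.2436, 0.2436, 1.25109)  len=1.0522
  (v4,v0,v6) [+-+] → (0.2436, 0.2436, -1.25109)–(0, 0.2436, -1.30935)  len=0.2505
  (v5,v7,v3) [++-] → (0, 0.2436, 1.30935)–(0.2436, 0.2436, 1.25109)  len=0.2505
  (v6,v0,v8) [+-+] → (0, 0.2436, -1.30935)–(-0.2436, 0.2436, -1.25109)  len=0.2505
  (v7,v9,v3) [++-] → (-0.2436, 0.2436, 1.25109)–(0, 0.2436, 1.30935)  len=0.2505
  (v8,v0,v10) [+--] → (-0.2436, 0.2436, -1.25109)–(-1.15479, 0.2436, -0.725)  len=1.0522
  (v8,v10,v9) [+-+] → (-1.15479, 0.2436, -0.725)–(-1.15479, 0.2436, -0.327185)  len=0.3978
  (v9,v10,v11) [+--] → (-1.15479, 0.2436, -0.327185)–(-1.15479, 0.2436, 0.725)  len=1.0522
  (v9,v11,v3) [+--] → (-1.15479, 0.2436, 0.725)–(-0.2436, 0.2436, 1.25109)  len=1.0522

Chained into 1 loop(s):
  loop 1: 12 segments, perimeter = 8.1105
Total perimeter = 8.111
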